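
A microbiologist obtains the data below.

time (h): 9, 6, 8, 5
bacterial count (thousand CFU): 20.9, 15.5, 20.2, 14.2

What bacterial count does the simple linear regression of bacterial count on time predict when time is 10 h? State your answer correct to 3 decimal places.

n = 4, Σx = 28, Σy = 70.8, Σxy = 513.7, Σx² = 206
Sxx = Σx² − (Σx)²/n = 206 − 196 = 10
Sxy = Σxy − (Σx)(Σy)/n = 513.7 − 495.6 = 18.1
b = Sxy/Sxx = 18.1/10 = 1.81
a = ȳ − b·x̄ = 17.7 − 1.81·7 = 5.03
ŷ(10) = a + b·10 = 5.03 + 1.81·10 = 23.13

23.130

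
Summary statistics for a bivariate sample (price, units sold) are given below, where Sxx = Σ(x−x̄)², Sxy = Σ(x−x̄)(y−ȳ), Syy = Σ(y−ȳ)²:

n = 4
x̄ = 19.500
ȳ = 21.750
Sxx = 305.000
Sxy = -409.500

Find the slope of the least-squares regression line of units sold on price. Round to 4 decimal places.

-1.3426

b = Sxy/Sxx = -409.5/305 = -1.342623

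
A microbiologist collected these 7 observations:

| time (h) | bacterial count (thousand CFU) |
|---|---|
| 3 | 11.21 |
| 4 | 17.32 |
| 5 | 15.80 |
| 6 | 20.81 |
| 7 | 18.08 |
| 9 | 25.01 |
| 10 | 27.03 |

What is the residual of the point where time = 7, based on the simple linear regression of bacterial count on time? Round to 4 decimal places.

n = 7, Σx = 44, Σy = 135.26, Σxy = 928.72, Σx² = 316
Sxx = Σx² − (Σx)²/n = 316 − 276.571429 = 39.428571
Sxy = Σxy − (Σx)(Σy)/n = 928.72 − 850.205714 = 78.514286
b = Sxy/Sxx = 78.514286/39.428571 = 1.991304
a = ȳ − b·x̄ = 19.322857 − 1.991304·6.285714 = 6.806087
ŷ(7) = 6.806087 + 1.991304·7 = 20.745217
residual = y − ŷ = 18.08 − 20.745217 = -2.665217

-2.6652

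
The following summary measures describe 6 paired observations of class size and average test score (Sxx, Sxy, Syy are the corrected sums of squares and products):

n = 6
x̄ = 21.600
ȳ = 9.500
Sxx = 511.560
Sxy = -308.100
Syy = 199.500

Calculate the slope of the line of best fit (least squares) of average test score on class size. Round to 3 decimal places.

b = Sxy/Sxx = -308.1/511.56 = -0.602275

-0.602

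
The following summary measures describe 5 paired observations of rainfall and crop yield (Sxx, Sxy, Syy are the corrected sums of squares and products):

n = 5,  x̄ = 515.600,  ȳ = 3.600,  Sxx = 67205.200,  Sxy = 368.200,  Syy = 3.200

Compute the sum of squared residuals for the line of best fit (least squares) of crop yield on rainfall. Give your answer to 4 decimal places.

1.1827

b = Sxy/Sxx = 368.2/67205.2 = 0.005479
SSE = Syy − b·Sxy = 3.2 − 0.005479·368.2 = 1.182727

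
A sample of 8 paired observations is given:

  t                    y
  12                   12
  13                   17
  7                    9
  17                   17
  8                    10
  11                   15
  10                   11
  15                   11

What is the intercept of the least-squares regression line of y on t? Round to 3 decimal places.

n = 8, Σx = 93, Σy = 102, Σxy = 1237, Σx² = 1161
Sxx = Σx² − (Σx)²/n = 1161 − 1081.125 = 79.875
Sxy = Σxy − (Σx)(Σy)/n = 1237 − 1185.75 = 51.25
b = Sxy/Sxx = 51.25/79.875 = 0.641628
a = ȳ − b·x̄ = 12.75 − 0.641628·11.625 = 5.291080

5.291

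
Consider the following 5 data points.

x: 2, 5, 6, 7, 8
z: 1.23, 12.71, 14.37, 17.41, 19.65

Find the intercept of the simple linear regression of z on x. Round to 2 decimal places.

n = 5, Σx = 28, Σy = 65.37, Σxy = 431.3, Σx² = 178
Sxx = Σx² − (Σx)²/n = 178 − 156.8 = 21.2
Sxy = Σxy − (Σx)(Σy)/n = 431.3 − 366.072 = 65.228
b = Sxy/Sxx = 65.228/21.2 = 3.076792
a = ȳ − b·x̄ = 13.074 − 3.076792·5.6 = -4.156038

-4.16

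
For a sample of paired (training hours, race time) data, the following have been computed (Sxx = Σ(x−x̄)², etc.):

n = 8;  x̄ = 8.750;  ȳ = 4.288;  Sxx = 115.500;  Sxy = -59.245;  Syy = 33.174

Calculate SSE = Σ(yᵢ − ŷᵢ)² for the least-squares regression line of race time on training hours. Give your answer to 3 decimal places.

b = Sxy/Sxx = -59.245/115.5 = -0.512944
SSE = Syy − b·Sxy = 33.174 − (-0.512944)·(-59.245) = 2.784649

2.785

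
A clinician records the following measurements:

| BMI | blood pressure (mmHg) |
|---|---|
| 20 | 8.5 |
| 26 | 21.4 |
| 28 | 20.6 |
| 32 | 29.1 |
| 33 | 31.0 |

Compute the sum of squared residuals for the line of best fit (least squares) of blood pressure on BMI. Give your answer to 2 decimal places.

9.05

n = 5, Σx = 139, Σy = 110.6, Σxy = 3257.4, Σx² = 3973, Σy² = 2762.38
Sxx = Σx² − (Σx)²/n = 3973 − 3864.2 = 108.8
Sxy = Σxy − (Σx)(Σy)/n = 3257.4 − 3074.68 = 182.72
Syy = Σy² − (Σy)²/n = 2762.38 − 2446.472 = 315.908
b = Sxy/Sxx = 182.72/108.8 = 1.679412
SSE = Syy − b·Sxy = 315.908 − 1.679412·182.72 = 9.045882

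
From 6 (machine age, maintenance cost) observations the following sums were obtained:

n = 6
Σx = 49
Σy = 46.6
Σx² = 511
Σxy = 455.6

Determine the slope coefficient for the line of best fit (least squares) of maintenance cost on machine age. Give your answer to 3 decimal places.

0.677

Sxx = Σx² − (Σx)²/n = 511 − 400.166667 = 110.833333
Sxy = Σxy − (Σx)(Σy)/n = 455.6 − 380.566667 = 75.033333
b = Sxy/Sxx = 75.033333/110.833333 = 0.676992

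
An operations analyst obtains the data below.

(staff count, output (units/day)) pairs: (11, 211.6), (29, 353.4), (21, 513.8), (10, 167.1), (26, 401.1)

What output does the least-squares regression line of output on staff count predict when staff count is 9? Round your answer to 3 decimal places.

206.441

n = 5, Σx = 97, Σy = 1647, Σxy = 35465.6, Σx² = 2179
Sxx = Σx² − (Σx)²/n = 2179 − 1881.8 = 297.2
Sxy = Σxy − (Σx)(Σy)/n = 35465.6 − 31951.8 = 3513.8
b = Sxy/Sxx = 3513.8/297.2 = 11.823015
a = ȳ − b·x̄ = 329.4 − 11.823015·19.4 = 100.033513
ŷ(9) = a + b·9 = 100.033513 + 11.823015·9 = 206.440646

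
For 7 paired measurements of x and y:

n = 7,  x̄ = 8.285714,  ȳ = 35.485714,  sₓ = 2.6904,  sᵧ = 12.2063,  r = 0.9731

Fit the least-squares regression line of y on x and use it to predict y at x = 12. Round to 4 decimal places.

51.8841

b = r · sᵧ/sₓ = 0.9731 · 12.2063/2.6904 = 4.414938
a = ȳ − b·x̄ = 35.485714 − 4.414938·8.285714 = -1.095204
ŷ(12) = a + b·12 = -1.095204 + 4.414938·12 = 51.884058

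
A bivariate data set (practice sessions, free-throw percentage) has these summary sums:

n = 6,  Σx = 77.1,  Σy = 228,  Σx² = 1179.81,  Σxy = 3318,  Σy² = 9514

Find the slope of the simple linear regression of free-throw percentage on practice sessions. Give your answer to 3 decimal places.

2.053

Sxx = Σx² − (Σx)²/n = 1179.81 − 990.735 = 189.075
Sxy = Σxy − (Σx)(Σy)/n = 3318 − 2929.8 = 388.2
b = Sxy/Sxx = 388.2/189.075 = 2.053154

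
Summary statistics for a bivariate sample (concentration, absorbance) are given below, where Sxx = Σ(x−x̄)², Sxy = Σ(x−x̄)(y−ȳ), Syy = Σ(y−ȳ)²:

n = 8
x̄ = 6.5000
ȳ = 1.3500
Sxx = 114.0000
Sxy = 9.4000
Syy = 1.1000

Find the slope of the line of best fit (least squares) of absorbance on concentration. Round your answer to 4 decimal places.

b = Sxy/Sxx = 9.4/114 = 0.082456

0.0825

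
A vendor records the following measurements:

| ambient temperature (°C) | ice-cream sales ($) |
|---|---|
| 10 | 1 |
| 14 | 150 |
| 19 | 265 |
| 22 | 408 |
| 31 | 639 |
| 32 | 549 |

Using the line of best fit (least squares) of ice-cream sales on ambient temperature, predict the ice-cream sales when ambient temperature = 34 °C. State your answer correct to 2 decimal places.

n = 6, Σx = 128, Σy = 2012, Σxy = 53498, Σx² = 3126
Sxx = Σx² − (Σx)²/n = 3126 − 2730.666667 = 395.333333
Sxy = Σxy − (Σx)(Σy)/n = 53498 − 42922.666667 = 10575.333333
b = Sxy/Sxx = 10575.333333/395.333333 = 26.750422
a = ȳ − b·x̄ = 335.333333 − 26.750422·21.333333 = -235.342327
ŷ(34) = a + b·34 = -235.342327 + 26.750422·34 = 674.172007

674.17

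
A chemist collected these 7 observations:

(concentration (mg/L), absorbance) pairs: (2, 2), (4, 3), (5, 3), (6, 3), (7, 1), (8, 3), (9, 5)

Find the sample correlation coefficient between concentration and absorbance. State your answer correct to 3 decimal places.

0.447

n = 7, Σx = 41, Σy = 20, Σxy = 125, Σx² = 275, Σy² = 66
Sxx = Σx² − (Σx)²/n = 275 − 240.142857 = 34.857143
Sxy = Σxy − (Σx)(Σy)/n = 125 − 117.142857 = 7.857143
Syy = Σy² − (Σy)²/n = 66 − 57.142857 = 8.857143
r = Sxy/√(Sxx·Syy) = 7.857143/√(308.734694) = 7.857143/17.570848 = 0.447169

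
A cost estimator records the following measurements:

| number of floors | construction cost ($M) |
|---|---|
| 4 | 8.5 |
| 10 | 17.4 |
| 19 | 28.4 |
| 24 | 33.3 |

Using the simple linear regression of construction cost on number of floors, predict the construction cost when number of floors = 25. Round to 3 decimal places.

n = 4, Σx = 57, Σy = 87.6, Σxy = 1546.8, Σx² = 1053
Sxx = Σx² − (Σx)²/n = 1053 − 812.25 = 240.75
Sxy = Σxy − (Σx)(Σy)/n = 1546.8 − 1248.3 = 298.5
b = Sxy/Sxx = 298.5/240.75 = 1.239875
a = ȳ − b·x̄ = 21.9 − 1.239875·14.25 = 4.231776
ŷ(25) = a + b·25 = 4.231776 + 1.239875·25 = 35.228660

35.229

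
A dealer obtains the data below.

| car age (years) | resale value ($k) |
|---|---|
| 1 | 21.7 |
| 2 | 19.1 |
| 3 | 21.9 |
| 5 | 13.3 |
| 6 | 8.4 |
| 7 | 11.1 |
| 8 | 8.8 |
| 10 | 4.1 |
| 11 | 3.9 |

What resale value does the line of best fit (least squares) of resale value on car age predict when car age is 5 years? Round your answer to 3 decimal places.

n = 9, Σx = 53, Σy = 112.3, Σxy = 474.5, Σx² = 409
Sxx = Σx² − (Σx)²/n = 409 − 312.111111 = 96.888889
Sxy = Σxy − (Σx)(Σy)/n = 474.5 − 661.322222 = -186.822222
b = Sxy/Sxx = -186.822222/96.888889 = -1.928211
a = ȳ − b·x̄ = 12.477778 − (-1.928211)·5.888889 = 23.832798
ŷ(5) = a + b·5 = 23.832798 + (-1.928211)·5 = 14.191743

14.192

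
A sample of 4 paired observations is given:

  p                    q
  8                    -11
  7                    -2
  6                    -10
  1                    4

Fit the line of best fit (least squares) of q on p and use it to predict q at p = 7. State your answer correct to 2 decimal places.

-7.52

n = 4, Σx = 22, Σy = -19, Σxy = -158, Σx² = 150
Sxx = Σx² − (Σx)²/n = 150 − 121 = 29
Sxy = Σxy − (Σx)(Σy)/n = -158 − (-104.5) = -53.5
b = Sxy/Sxx = -53.5/29 = -1.844828
a = ȳ − b·x̄ = -4.75 − (-1.844828)·5.5 = 5.396552
ŷ(7) = a + b·7 = 5.396552 + (-1.844828)·7 = -7.517241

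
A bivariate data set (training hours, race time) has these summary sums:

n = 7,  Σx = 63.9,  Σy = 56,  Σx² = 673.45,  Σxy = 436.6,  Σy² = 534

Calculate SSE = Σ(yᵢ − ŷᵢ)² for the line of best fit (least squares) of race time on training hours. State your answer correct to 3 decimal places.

Sxx = Σx² − (Σx)²/n = 673.45 − 583.315714 = 90.134286
Sxy = Σxy − (Σx)(Σy)/n = 436.6 − 511.2 = -74.6
Syy = Σy² − (Σy)²/n = 534 − 448 = 86
b = Sxy/Sxx = -74.6/90.134286 = -0.827654
SSE = Syy − b·Sxy = 86 − (-0.827654)·(-74.6) = 24.257013

24.257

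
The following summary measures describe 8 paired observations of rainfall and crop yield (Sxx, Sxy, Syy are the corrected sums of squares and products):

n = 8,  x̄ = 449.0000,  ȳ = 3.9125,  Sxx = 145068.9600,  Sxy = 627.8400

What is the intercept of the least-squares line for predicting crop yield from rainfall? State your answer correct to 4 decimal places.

b = Sxy/Sxx = 627.84/145068.96 = 0.004328
a = ȳ − b·x̄ = 3.9125 − 0.004328·449 = 1.969285

1.9693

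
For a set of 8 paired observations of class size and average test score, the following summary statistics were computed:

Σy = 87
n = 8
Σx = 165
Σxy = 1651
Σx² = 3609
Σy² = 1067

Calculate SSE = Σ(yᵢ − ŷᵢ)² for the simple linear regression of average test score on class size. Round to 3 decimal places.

Sxx = Σx² − (Σx)²/n = 3609 − 3403.125 = 205.875
Sxy = Σxy − (Σx)(Σy)/n = 1651 − 1794.375 = -143.375
Syy = Σy² − (Σy)²/n = 1067 − 946.125 = 120.875
b = Sxy/Sxx = -143.375/205.875 = -0.696418
SSE = Syy − b·Sxy = 120.875 − (-0.696418)·(-143.375) = 21.026108

21.026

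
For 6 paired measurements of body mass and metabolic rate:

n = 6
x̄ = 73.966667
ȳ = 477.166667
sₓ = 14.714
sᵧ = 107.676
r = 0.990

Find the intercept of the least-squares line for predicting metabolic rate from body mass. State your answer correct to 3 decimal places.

-58.703

b = r · sᵧ/sₓ = 0.99 · 107.676/14.714 = 7.244749
a = ȳ − b·x̄ = 477.166667 − 7.244749·73.966667 = -58.703286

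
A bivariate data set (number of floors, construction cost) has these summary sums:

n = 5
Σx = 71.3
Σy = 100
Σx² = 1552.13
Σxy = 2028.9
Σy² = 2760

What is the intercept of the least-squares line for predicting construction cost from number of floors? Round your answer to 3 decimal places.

3.942

Sxx = Σx² − (Σx)²/n = 1552.13 − 1016.738 = 535.392
Sxy = Σxy − (Σx)(Σy)/n = 2028.9 − 1426 = 602.9
b = Sxy/Sxx = 602.9/535.392 = 1.126091
a = ȳ − b·x̄ = 20 − 1.126091·14.26 = 3.941945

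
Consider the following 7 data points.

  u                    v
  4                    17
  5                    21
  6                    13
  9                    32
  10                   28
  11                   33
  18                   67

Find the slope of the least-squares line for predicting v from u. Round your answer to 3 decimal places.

3.596

n = 7, Σx = 63, Σy = 211, Σxy = 2388, Σx² = 703
Sxx = Σx² − (Σx)²/n = 703 − 567 = 136
Sxy = Σxy − (Σx)(Σy)/n = 2388 − 1899 = 489
b = Sxy/Sxx = 489/136 = 3.595588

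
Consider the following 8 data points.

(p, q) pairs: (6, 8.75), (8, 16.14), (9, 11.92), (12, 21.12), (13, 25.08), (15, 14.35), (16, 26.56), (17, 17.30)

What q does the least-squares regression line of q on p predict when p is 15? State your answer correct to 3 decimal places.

20.547

n = 8, Σx = 96, Σy = 141.22, Σxy = 1802.69, Σx² = 1264
Sxx = Σx² − (Σx)²/n = 1264 − 1152 = 112
Sxy = Σxy − (Σx)(Σy)/n = 1802.69 − 1694.64 = 108.05
b = Sxy/Sxx = 108.05/112 = 0.964732
a = ȳ − b·x̄ = 17.6525 − 0.964732·12 = 6.075714
ŷ(15) = a + b·15 = 6.075714 + 0.964732·15 = 20.546696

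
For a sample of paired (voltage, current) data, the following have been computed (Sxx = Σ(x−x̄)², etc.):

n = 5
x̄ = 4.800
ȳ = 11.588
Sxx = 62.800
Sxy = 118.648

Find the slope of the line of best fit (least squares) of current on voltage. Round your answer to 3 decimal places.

1.889

b = Sxy/Sxx = 118.648/62.8 = 1.889299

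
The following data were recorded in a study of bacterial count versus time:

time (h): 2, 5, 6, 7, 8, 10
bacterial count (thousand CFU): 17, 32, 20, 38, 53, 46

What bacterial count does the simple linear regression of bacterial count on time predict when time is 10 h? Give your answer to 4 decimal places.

49.9821

n = 6, Σx = 38, Σy = 206, Σxy = 1464, Σx² = 278
Sxx = Σx² − (Σx)²/n = 278 − 240.666667 = 37.333333
Sxy = Σxy − (Σx)(Σy)/n = 1464 − 1304.666667 = 159.333333
b = Sxy/Sxx = 159.333333/37.333333 = 4.267857
a = ȳ − b·x̄ = 34.333333 − 4.267857·6.333333 = 7.303571
ŷ(10) = a + b·10 = 7.303571 + 4.267857·10 = 49.982143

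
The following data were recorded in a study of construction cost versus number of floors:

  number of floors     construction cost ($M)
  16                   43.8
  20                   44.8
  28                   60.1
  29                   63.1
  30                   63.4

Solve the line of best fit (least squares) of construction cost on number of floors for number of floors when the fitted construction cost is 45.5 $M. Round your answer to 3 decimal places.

n = 5, Σx = 123, Σy = 275.2, Σxy = 7011.5, Σx² = 3181
Sxx = Σx² − (Σx)²/n = 3181 − 3025.8 = 155.2
Sxy = Σxy − (Σx)(Σy)/n = 7011.5 − 6769.92 = 241.58
b = Sxy/Sxx = 241.58/155.2 = 1.556572
a = ȳ − b·x̄ = 55.04 − 1.556572·24.6 = 16.748325
Set a + b·x = 45.5: x = (45.5 − 16.748325) / 1.556572 = 18.471148

18.471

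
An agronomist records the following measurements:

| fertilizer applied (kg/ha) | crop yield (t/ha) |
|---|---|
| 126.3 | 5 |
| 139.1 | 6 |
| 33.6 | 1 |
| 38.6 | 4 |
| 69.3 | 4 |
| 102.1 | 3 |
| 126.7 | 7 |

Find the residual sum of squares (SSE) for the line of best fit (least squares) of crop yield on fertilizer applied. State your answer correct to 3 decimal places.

9.472

n = 7, Σx = 635.7, Σy = 30, Σxy = 3124.5, Σx² = 69199.21, Σy² = 152
Sxx = Σx² − (Σx)²/n = 69199.21 − 57730.641429 = 11468.568571
Sxy = Σxy − (Σx)(Σy)/n = 3124.5 − 2724.428571 = 400.071429
Syy = Σy² − (Σy)²/n = 152 − 128.571429 = 23.428571
b = Sxy/Sxx = 400.071429/11468.568571 = 0.034884
SSE = Syy − b·Sxy = 23.428571 − 0.034884·400.071429 = 9.472414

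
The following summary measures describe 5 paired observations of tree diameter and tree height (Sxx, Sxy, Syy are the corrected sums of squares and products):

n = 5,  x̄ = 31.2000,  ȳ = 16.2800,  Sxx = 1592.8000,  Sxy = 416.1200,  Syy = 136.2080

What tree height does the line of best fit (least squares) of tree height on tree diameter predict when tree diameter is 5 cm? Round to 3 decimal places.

9.435

b = Sxy/Sxx = 416.12/1592.8 = 0.261251
a = ȳ − b·x̄ = 16.28 − 0.261251·31.2 = 8.128980
ŷ(5) = a + b·5 = 8.128980 + 0.261251·5 = 9.435234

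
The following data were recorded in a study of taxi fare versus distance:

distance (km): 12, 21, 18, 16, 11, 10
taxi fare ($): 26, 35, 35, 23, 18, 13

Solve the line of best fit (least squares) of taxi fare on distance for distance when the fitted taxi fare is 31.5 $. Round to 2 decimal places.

18.25

n = 6, Σx = 88, Σy = 150, Σxy = 2373, Σx² = 1386
Sxx = Σx² − (Σx)²/n = 1386 − 1290.666667 = 95.333333
Sxy = Σxy − (Σx)(Σy)/n = 2373 − 2200 = 173
b = Sxy/Sxx = 173/95.333333 = 1.814685
a = ȳ − b·x̄ = 25 − 1.814685·14.666667 = -1.615385
Set a + b·x = 31.5: x = (31.5 − (-1.615385)) / 1.814685 = 18.248555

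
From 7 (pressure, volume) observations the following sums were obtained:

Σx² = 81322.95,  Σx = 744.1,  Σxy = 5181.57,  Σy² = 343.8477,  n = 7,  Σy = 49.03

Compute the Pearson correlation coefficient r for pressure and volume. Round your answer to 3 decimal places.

Sxx = Σx² − (Σx)²/n = 81322.95 − 79097.83 = 2225.12
Sxy = Σxy − (Σx)(Σy)/n = 5181.57 − 5211.889 = -30.319
Syy = Σy² − (Σy)²/n = 343.8477 − 343.420129 = 0.427571
r = Sxy/√(Sxx·Syy) = -30.319/√(951.397737) = -30.319/30.844736 = -0.982955

-0.983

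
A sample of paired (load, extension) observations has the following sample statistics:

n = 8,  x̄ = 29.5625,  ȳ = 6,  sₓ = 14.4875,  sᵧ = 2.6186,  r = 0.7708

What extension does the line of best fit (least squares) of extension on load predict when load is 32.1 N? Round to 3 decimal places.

6.354

b = r · sᵧ/sₓ = 0.7708 · 2.6186/14.4875 = 0.139321
a = ȳ − b·x̄ = 6 − 0.139321·29.5625 = 1.881315
ŷ(32.1) = a + b·32.1 = 1.881315 + 0.139321·32.1 = 6.353528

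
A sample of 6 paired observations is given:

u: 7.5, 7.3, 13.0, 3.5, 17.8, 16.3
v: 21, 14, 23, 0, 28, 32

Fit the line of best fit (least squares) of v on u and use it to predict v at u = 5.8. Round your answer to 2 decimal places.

n = 6, Σx = 65.4, Σy = 118, Σxy = 1578.7, Σx² = 873.32
Sxx = Σx² − (Σx)²/n = 873.32 − 712.86 = 160.46
Sxy = Σxy − (Σx)(Σy)/n = 1578.7 − 1286.2 = 292.5
b = Sxy/Sxx = 292.5/160.46 = 1.822884
a = ȳ − b·x̄ = 19.666667 − 1.822884·10.9 = -0.202771
ŷ(5.8) = a + b·5.8 = -0.202771 + 1.822884·5.8 = 10.369957

10.37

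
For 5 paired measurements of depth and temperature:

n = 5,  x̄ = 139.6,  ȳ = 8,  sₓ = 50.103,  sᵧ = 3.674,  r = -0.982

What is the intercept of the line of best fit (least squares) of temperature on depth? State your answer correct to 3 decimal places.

b = r · sᵧ/sₓ = -0.982 · 3.674/50.103 = -0.072009
a = ȳ − b·x̄ = 8 − (-0.072009)·139.6 = 18.052459

18.052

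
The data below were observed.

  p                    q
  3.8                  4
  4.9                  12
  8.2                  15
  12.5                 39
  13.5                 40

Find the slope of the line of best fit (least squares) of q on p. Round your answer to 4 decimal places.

n = 5, Σx = 42.9, Σy = 110, Σxy = 1224.5, Σx² = 444.19
Sxx = Σx² − (Σx)²/n = 444.19 − 368.082 = 76.108
Sxy = Σxy − (Σx)(Σy)/n = 1224.5 − 943.8 = 280.7
b = Sxy/Sxx = 280.7/76.108 = 3.688180

3.6882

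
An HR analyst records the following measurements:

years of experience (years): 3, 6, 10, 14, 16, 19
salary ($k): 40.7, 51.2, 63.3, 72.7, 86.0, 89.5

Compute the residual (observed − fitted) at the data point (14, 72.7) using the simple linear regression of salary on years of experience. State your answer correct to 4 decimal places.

-2.8569

n = 6, Σx = 68, Σy = 403.4, Σxy = 5156.6, Σx² = 958
Sxx = Σx² − (Σx)²/n = 958 − 770.666667 = 187.333333
Sxy = Σxy − (Σx)(Σy)/n = 5156.6 − 4571.866667 = 584.733333
b = Sxy/Sxx = 584.733333/187.333333 = 3.121352
a = ȳ − b·x̄ = 67.233333 − 3.121352·11.333333 = 31.858007
ŷ(14) = 31.858007 + 3.121352·14 = 75.556940
residual = y − ŷ = 72.7 − 75.556940 = -2.856940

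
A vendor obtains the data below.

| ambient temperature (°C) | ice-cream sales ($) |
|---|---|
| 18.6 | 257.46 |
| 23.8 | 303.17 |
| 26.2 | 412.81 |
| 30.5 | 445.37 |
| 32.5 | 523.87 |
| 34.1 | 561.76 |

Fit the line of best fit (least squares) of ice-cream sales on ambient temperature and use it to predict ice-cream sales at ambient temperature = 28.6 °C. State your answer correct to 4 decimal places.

436.9576

n = 6, Σx = 165.7, Σy = 2504.44, Σxy = 72585.4, Σx² = 4748.15
Sxx = Σx² − (Σx)²/n = 4748.15 − 4576.081667 = 172.068333
Sxy = Σxy − (Σx)(Σy)/n = 72585.4 − 69164.284667 = 3421.115333
b = Sxy/Sxx = 3421.115333/172.068333 = 19.882306
a = ȳ − b·x̄ = 417.406667 − 19.882306·27.616667 = -131.676363
ŷ(28.6) = a + b·28.6 = -131.676363 + 19.882306·28.6 = 436.957601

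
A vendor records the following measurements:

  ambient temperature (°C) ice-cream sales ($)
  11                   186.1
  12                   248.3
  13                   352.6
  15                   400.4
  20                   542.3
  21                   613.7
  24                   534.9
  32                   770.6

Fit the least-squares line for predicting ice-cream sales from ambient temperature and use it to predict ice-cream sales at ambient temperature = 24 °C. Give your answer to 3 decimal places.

n = 8, Σx = 148, Σy = 3648.9, Σxy = 76847, Σx² = 3100
Sxx = Σx² − (Σx)²/n = 3100 − 2738 = 362
Sxy = Σxy − (Σx)(Σy)/n = 76847 − 67504.65 = 9342.35
b = Sxy/Sxx = 9342.35/362 = 25.807597
a = ȳ − b·x̄ = 456.1125 − 25.807597·18.5 = -21.328039
ŷ(24) = a + b·24 = -21.328039 + 25.807597·24 = 598.054282

598.054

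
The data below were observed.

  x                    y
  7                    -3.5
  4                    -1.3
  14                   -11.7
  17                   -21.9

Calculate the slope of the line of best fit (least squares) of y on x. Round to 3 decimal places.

n = 4, Σx = 42, Σy = -38.4, Σxy = -565.8, Σx² = 550
Sxx = Σx² − (Σx)²/n = 550 − 441 = 109
Sxy = Σxy − (Σx)(Σy)/n = -565.8 − (-403.2) = -162.6
b = Sxy/Sxx = -162.6/109 = -1.491743

-1.492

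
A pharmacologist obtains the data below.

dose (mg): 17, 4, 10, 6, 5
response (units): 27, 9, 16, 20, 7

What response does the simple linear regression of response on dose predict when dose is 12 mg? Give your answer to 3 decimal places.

20.456

n = 5, Σx = 42, Σy = 79, Σxy = 810, Σx² = 466
Sxx = Σx² − (Σx)²/n = 466 − 352.8 = 113.2
Sxy = Σxy − (Σx)(Σy)/n = 810 − 663.6 = 146.4
b = Sxy/Sxx = 146.4/113.2 = 1.293286
a = ȳ − b·x̄ = 15.8 − 1.293286·8.4 = 4.936396
ŷ(12) = a + b·12 = 4.936396 + 1.293286·12 = 20.455830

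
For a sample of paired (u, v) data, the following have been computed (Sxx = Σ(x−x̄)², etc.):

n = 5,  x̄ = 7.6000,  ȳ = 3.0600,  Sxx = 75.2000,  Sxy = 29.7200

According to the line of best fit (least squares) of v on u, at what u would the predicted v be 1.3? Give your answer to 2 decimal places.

b = Sxy/Sxx = 29.72/75.2 = 0.395213
a = ȳ − b·x̄ = 3.06 − 0.395213·7.6 = 0.056383
Set a + b·x = 1.3: x = (1.3 − 0.056383) / 0.395213 = 3.146703

3.15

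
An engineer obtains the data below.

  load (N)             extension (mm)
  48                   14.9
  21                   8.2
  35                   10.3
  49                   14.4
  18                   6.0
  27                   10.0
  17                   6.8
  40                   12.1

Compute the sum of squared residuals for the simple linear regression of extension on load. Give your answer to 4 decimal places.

2.9735

n = 8, Σx = 255, Σy = 82.7, Σxy = 2931.1, Σx² = 9313, Σy² = 931.35
Sxx = Σx² − (Σx)²/n = 9313 − 8128.125 = 1184.875
Sxy = Σxy − (Σx)(Σy)/n = 2931.1 − 2636.0625 = 295.0375
Syy = Σy² − (Σy)²/n = 931.35 − 854.91125 = 76.43875
b = Sxy/Sxx = 295.0375/1184.875 = 0.249003
SSE = Syy − b·Sxy = 76.43875 − 0.249003·295.0375 = 2.973510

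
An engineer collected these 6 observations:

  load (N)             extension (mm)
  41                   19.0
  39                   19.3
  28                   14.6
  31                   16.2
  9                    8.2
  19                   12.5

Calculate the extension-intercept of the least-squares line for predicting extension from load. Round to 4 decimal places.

5.4025

n = 6, Σx = 167, Σy = 89.8, Σxy = 2754, Σx² = 5389
Sxx = Σx² − (Σx)²/n = 5389 − 4648.166667 = 740.833333
Sxy = Σxy − (Σx)(Σy)/n = 2754 − 2499.433333 = 254.566667
b = Sxy/Sxx = 254.566667/740.833333 = 0.343622
a = ȳ − b·x̄ = 14.966667 − 0.343622·27.833333 = 5.402520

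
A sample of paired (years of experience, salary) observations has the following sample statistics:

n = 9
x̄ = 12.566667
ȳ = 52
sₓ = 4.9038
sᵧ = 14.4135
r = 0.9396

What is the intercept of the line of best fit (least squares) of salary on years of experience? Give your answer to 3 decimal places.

b = r · sᵧ/sₓ = 0.9396 · 14.4135/4.9038 = 2.761720
a = ȳ − b·x̄ = 52 − 2.761720·12.566667 = 17.294379

17.294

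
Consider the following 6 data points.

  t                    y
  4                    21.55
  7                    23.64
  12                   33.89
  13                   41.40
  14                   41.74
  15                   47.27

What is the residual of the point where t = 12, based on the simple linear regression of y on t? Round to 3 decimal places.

n = 6, Σx = 65, Σy = 209.49, Σxy = 2489.97, Σx² = 799
Sxx = Σx² − (Σx)²/n = 799 − 704.166667 = 94.833333
Sxy = Σxy − (Σx)(Σy)/n = 2489.97 − 2269.475 = 220.495
b = Sxy/Sxx = 220.495/94.833333 = 2.325079
a = ȳ − b·x̄ = 34.915 − 2.325079·10.833333 = 9.726643
ŷ(12) = 9.726643 + 2.325079·12 = 37.627592
residual = y − ŷ = 33.89 − 37.627592 = -3.737592

-3.738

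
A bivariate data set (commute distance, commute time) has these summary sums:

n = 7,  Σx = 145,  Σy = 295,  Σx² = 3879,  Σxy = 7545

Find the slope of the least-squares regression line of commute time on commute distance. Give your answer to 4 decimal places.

1.6384

Sxx = Σx² − (Σx)²/n = 3879 − 3003.571429 = 875.428571
Sxy = Σxy − (Σx)(Σy)/n = 7545 − 6110.714286 = 1434.285714
b = Sxy/Sxx = 1434.285714/875.428571 = 1.638381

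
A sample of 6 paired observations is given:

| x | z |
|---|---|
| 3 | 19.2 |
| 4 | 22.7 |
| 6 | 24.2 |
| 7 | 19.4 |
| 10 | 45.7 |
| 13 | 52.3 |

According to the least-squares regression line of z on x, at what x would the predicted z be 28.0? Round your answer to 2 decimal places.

6.44

n = 6, Σx = 43, Σy = 183.5, Σxy = 1566.3, Σx² = 379
Sxx = Σx² − (Σx)²/n = 379 − 308.166667 = 70.833333
Sxy = Σxy − (Σx)(Σy)/n = 1566.3 − 1315.083333 = 251.216667
b = Sxy/Sxx = 251.216667/70.833333 = 3.546588
a = ȳ − b·x̄ = 30.583333 − 3.546588·7.166667 = 5.166118
Set a + b·x = 28.0: x = (28.0 − 5.166118) / 3.546588 = 6.438267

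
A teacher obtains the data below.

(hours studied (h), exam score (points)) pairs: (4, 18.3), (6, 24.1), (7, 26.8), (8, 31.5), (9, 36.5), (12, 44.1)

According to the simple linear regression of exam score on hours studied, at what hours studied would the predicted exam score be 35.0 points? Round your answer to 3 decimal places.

n = 6, Σx = 46, Σy = 181.3, Σxy = 1515.1, Σx² = 390
Sxx = Σx² − (Σx)²/n = 390 − 352.666667 = 37.333333
Sxy = Σxy − (Σx)(Σy)/n = 1515.1 − 1389.966667 = 125.133333
b = Sxy/Sxx = 125.133333/37.333333 = 3.351786
a = ȳ − b·x̄ = 30.216667 − 3.351786·7.666667 = 4.519643
Set a + b·x = 35.0: x = (35.0 − 4.519643) / 3.351786 = 9.093767

9.094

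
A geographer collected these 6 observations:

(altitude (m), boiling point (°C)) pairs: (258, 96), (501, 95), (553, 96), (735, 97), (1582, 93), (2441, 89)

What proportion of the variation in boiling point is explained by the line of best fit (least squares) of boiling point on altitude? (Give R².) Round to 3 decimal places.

0.873

n = 6, Σx = 6070, Σy = 566, Σxy = 561121, Σx² = 9624804, Σy² = 53436
Sxx = Σx² − (Σx)²/n = 9624804 − 6140816.666667 = 3483987.333333
Sxy = Σxy − (Σx)(Σy)/n = 561121 − 572603.333333 = -11482.333333
Syy = Σy² − (Σy)²/n = 53436 − 53392.666667 = 43.333333
R² = Sxy²/(Sxx·Syy) = (-11482.333333)²/(3483987.333333·43.333333) = 0.873296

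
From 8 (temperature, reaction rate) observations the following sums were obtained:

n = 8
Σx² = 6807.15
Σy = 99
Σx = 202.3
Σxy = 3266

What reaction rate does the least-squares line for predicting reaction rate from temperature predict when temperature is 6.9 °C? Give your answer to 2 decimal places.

Sxx = Σx² − (Σx)²/n = 6807.15 − 5115.66125 = 1691.48875
Sxy = Σxy − (Σx)(Σy)/n = 3266 − 2503.4625 = 762.5375
b = Sxy/Sxx = 762.5375/1691.48875 = 0.450808
a = ȳ − b·x̄ = 12.375 − 0.450808·25.2875 = 0.975180
ŷ(6.9) = a + b·6.9 = 0.975180 + 0.450808·6.9 = 4.085759

4.09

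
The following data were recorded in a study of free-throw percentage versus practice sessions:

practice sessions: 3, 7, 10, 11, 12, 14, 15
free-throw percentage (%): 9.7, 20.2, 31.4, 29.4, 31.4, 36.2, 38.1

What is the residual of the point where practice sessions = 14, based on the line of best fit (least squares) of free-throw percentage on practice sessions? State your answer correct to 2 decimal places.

-0.58

n = 7, Σx = 72, Σy = 196.4, Σxy = 2263, Σx² = 844
Sxx = Σx² − (Σx)²/n = 844 − 740.571429 = 103.428571
Sxy = Σxy − (Σx)(Σy)/n = 2263 − 2020.114286 = 242.885714
b = Sxy/Sxx = 242.885714/103.428571 = 2.348343
a = ȳ − b·x̄ = 28.057143 − 2.348343·10.285714 = 3.902762
ŷ(14) = 3.902762 + 2.348343·14 = 36.779558
residual = y − ŷ = 36.2 − 36.779558 = -0.579558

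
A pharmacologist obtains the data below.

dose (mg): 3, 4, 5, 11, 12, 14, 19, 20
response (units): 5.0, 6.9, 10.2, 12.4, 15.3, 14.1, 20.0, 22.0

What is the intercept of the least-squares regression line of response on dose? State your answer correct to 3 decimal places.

n = 8, Σx = 88, Σy = 105.9, Σxy = 1431, Σx² = 1272
Sxx = Σx² − (Σx)²/n = 1272 − 968 = 304
Sxy = Σxy − (Σx)(Σy)/n = 1431 − 1164.9 = 266.1
b = Sxy/Sxx = 266.1/304 = 0.875329
a = ȳ − b·x̄ = 13.2375 − 0.875329·11 = 3.608882

3.609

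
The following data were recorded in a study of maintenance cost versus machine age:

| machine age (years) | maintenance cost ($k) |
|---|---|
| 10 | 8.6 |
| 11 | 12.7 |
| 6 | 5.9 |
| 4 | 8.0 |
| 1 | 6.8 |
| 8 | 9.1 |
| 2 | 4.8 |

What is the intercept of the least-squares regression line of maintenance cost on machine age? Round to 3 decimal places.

n = 7, Σx = 42, Σy = 55.9, Σxy = 382.3, Σx² = 342
Sxx = Σx² − (Σx)²/n = 342 − 252 = 90
Sxy = Σxy − (Σx)(Σy)/n = 382.3 − 335.4 = 46.9
b = Sxy/Sxx = 46.9/90 = 0.521111
a = ȳ − b·x̄ = 7.985714 − 0.521111·6 = 4.859048

4.859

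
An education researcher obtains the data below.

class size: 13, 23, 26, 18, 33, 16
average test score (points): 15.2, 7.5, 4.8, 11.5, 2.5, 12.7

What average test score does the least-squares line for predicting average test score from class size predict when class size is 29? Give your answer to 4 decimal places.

n = 6, Σx = 129, Σy = 54.2, Σxy = 987.6, Σx² = 3043
Sxx = Σx² − (Σx)²/n = 3043 − 2773.5 = 269.5
Sxy = Σxy − (Σx)(Σy)/n = 987.6 − 1165.3 = -177.7
b = Sxy/Sxx = -177.7/269.5 = -0.659369
a = ȳ − b·x̄ = 9.033333 − (-0.659369)·21.5 = 23.209771
ŷ(29) = a + b·29 = 23.209771 + (-0.659369)·29 = 4.088064

4.0881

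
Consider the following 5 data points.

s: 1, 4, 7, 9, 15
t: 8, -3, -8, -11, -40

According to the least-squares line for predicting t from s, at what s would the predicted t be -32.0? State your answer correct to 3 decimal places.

13.660

n = 5, Σx = 36, Σy = -54, Σxy = -759, Σx² = 372
Sxx = Σx² − (Σx)²/n = 372 − 259.2 = 112.8
Sxy = Σxy − (Σx)(Σy)/n = -759 − (-388.8) = -370.2
b = Sxy/Sxx = -370.2/112.8 = -3.281915
a = ȳ − b·x̄ = -10.8 − (-3.281915)·7.2 = 12.829787
Set a + b·x = -32.0: x = (-32.0 − 12.829787) / (-3.281915) = 13.659643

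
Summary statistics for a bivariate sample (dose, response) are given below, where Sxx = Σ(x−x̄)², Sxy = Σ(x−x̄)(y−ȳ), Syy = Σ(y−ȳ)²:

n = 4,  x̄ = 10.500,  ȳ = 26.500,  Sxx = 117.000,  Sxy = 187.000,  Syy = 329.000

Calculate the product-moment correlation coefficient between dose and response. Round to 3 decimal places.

0.953

r = Sxy/√(Sxx·Syy) = 187/√(38493) = 187/196.196330 = 0.953127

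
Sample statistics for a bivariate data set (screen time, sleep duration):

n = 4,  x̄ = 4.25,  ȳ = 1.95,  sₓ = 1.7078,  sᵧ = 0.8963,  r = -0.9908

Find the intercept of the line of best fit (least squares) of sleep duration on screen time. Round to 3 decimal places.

4.160

b = r · sᵧ/sₓ = -0.9908 · 0.8963/1.7078 = -0.519999
a = ȳ − b·x̄ = 1.95 − (-0.519999)·4.25 = 4.159995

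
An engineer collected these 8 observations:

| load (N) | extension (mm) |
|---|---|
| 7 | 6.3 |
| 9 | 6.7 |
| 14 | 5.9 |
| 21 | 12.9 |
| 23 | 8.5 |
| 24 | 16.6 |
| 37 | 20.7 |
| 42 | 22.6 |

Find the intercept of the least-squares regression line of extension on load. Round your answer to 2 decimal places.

n = 8, Σx = 177, Σy = 100.2, Σxy = 2766.9, Σx² = 5005
Sxx = Σx² − (Σx)²/n = 5005 − 3916.125 = 1088.875
Sxy = Σxy − (Σx)(Σy)/n = 2766.9 − 2216.925 = 549.975
b = Sxy/Sxx = 549.975/1088.875 = 0.505086
a = ȳ − b·x̄ = 12.525 − 0.505086·22.125 = 1.349983

1.35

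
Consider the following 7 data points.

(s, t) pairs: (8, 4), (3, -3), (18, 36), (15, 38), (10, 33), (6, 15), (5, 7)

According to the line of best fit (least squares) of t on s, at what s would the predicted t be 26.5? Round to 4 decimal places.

n = 7, Σx = 65, Σy = 130, Σxy = 1696, Σx² = 783
Sxx = Σx² − (Σx)²/n = 783 − 603.571429 = 179.428571
Sxy = Σxy − (Σx)(Σy)/n = 1696 − 1207.142857 = 488.857143
b = Sxy/Sxx = 488.857143/179.428571 = 2.724522
a = ȳ − b·x̄ = 18.571429 − 2.724522·9.285714 = -6.727707
Set a + b·x = 26.5: x = (26.5 − (-6.727707)) / 2.724522 = 12.195792

12.1958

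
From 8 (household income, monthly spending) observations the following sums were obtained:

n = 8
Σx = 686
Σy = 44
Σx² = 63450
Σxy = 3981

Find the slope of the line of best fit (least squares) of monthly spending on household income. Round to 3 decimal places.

0.045

Sxx = Σx² − (Σx)²/n = 63450 − 58824.5 = 4625.5
Sxy = Σxy − (Σx)(Σy)/n = 3981 − 3773 = 208
b = Sxy/Sxx = 208/4625.5 = 0.044968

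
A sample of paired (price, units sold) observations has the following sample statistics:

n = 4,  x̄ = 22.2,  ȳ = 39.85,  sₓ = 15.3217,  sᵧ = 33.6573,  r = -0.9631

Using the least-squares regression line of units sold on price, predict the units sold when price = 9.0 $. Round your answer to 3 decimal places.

b = r · sᵧ/sₓ = -0.9631 · 33.6573/15.3217 = -2.115649
a = ȳ − b·x̄ = 39.85 − (-2.115649)·22.2 = 86.817417
ŷ(9.0) = a + b·9.0 = 86.817417 + (-2.115649)·9 = 67.776572

67.777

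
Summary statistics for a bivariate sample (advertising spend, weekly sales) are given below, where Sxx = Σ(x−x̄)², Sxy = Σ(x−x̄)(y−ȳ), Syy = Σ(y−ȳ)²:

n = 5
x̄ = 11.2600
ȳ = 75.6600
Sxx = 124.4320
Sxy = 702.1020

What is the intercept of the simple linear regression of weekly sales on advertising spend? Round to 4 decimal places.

12.1260

b = Sxy/Sxx = 702.102/124.432 = 5.642455
a = ȳ − b·x̄ = 75.66 − 5.642455·11.26 = 12.125953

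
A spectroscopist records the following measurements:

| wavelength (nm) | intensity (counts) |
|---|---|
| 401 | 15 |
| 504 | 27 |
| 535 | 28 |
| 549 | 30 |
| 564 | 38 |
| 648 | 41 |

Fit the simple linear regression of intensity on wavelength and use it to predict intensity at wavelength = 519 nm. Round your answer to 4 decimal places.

n = 6, Σx = 3201, Σy = 179, Σxy = 99073, Σx² = 1740443
Sxx = Σx² − (Σx)²/n = 1740443 − 1707733.5 = 32709.5
Sxy = Σxy − (Σx)(Σy)/n = 99073 − 95496.5 = 3576.5
b = Sxy/Sxx = 3576.5/32709.5 = 0.109341
a = ȳ − b·x̄ = 29.833333 − 0.109341·533.5 = -28.500262
ŷ(519) = a + b·519 = -28.500262 + 0.109341·519 = 28.247884

28.2479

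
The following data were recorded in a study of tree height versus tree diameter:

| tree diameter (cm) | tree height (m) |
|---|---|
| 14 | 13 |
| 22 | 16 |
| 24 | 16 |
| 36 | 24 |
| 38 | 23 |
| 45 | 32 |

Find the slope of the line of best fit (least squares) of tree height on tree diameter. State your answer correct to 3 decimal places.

n = 6, Σx = 179, Σy = 124, Σxy = 4096, Σx² = 6021
Sxx = Σx² − (Σx)²/n = 6021 − 5340.166667 = 680.833333
Sxy = Σxy − (Σx)(Σy)/n = 4096 − 3699.333333 = 396.666667
b = Sxy/Sxx = 396.666667/680.833333 = 0.582619

0.583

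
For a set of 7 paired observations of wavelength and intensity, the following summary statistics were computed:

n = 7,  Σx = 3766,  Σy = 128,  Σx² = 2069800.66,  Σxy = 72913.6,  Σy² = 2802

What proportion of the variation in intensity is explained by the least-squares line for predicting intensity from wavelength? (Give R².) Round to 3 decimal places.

0.813

Sxx = Σx² − (Σx)²/n = 2069800.66 − 2026108 = 43692.66
Sxy = Σxy − (Σx)(Σy)/n = 72913.6 − 68864 = 4049.6
Syy = Σy² − (Σy)²/n = 2802 − 2340.571429 = 461.428571
R² = Sxy²/(Sxx·Syy) = (4049.6)²/(43692.66·461.428571) = 0.813413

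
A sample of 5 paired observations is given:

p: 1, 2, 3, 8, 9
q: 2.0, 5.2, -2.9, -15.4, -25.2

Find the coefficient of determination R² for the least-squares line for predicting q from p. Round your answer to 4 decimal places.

n = 5, Σx = 23, Σy = -36.3, Σxy = -346.3, Σx² = 159, Σy² = 911.65
Sxx = Σx² − (Σx)²/n = 159 − 105.8 = 53.2
Sxy = Σxy − (Σx)(Σy)/n = -346.3 − (-166.98) = -179.32
Syy = Σy² − (Σy)²/n = 911.65 − 263.538 = 648.112
R² = Sxy²/(Sxx·Syy) = (-179.32)²/(53.2·648.112) = 0.932601

0.9326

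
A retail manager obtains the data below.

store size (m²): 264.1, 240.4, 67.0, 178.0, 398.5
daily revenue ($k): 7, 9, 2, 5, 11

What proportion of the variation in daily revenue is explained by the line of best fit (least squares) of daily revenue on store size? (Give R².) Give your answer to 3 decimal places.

0.905

n = 5, Σx = 1148, Σy = 34, Σxy = 9419.8, Σx² = 322516.22, Σy² = 280
Sxx = Σx² − (Σx)²/n = 322516.22 − 263580.8 = 58935.42
Sxy = Σxy − (Σx)(Σy)/n = 9419.8 − 7806.4 = 1613.4
Syy = Σy² − (Σy)²/n = 280 − 231.2 = 48.8
R² = Sxy²/(Sxx·Syy) = (1613.4)²/(58935.42·48.8) = 0.905082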